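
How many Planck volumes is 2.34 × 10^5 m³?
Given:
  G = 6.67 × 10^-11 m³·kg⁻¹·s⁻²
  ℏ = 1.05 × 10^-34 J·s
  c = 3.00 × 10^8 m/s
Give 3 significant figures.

5.60 × 10^109

Planck volume: V_P = (ℏG/c³)^(3/2) = 4.18 × 10^-105 m³.
2.34 × 10^5 / 4.18 × 10^-105 = 5.60 × 10^109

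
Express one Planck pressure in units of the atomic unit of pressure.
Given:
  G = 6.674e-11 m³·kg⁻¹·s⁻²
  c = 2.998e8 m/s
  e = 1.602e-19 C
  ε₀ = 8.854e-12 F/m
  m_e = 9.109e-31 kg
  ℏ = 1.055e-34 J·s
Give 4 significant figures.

1.581e100

Planck pressure: p_P = c⁷/(ℏG²) = 4.632e113 Pa
atomic unit of pressure: P_au = E_h/a₀³ = m_e⁴e¹⁰/((4πε₀)⁵ℏ⁸) = 2.929e13 Pa
ratio = 4.632e113 / 2.929e13 = 1.581e100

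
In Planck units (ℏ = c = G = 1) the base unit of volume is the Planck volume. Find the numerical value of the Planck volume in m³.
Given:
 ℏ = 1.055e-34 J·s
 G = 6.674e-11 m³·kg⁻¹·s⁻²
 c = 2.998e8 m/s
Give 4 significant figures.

4.224e-105 m³

V_P = (ℏG/c³)^(3/2)
  = √(1.784e-209)
  = 4.224e-105 m³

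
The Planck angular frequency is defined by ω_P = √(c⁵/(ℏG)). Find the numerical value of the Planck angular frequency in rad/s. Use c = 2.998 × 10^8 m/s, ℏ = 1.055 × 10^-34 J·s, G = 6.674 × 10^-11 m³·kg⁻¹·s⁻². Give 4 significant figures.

ω_P = √(c⁵/(ℏG))
  = √(3.440 × 10^86)
  = 1.855 × 10^43 rad/s

1.855 × 10^43 rad/s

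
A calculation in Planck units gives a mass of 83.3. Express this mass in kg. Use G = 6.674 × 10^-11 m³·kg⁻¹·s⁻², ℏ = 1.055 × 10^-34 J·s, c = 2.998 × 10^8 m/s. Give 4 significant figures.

1.813 × 10^-6 kg

One Planck mass: m_P = √(ℏc/G) = 2.177 × 10^-8 kg.
83.3 × 2.177 × 10^-8 kg = 1.813 × 10^-6 kg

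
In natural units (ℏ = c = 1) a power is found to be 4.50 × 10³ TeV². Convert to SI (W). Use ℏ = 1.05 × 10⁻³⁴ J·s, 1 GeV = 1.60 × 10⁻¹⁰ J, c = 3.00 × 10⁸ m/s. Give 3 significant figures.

1.10 × 10²⁴ W

Power is [E]/[T] = [E]²/ℏ.
1 GeV² → 1/ℏ × (1 GeV in J)² = 2.44 × 10¹⁴ W.
Convert the energy scale: 4.50 × 10³ TeV² = 4.50 × 10⁹ GeV².
Result: 4.50 × 10⁹ × 2.44 × 10¹⁴ = 1.10 × 10²⁴ W.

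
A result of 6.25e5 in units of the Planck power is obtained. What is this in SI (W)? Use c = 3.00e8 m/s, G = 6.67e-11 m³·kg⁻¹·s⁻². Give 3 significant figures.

2.28e58 W

One Planck power: P_P = c⁵/G = 3.64e52 W.
6.25e5 × 3.64e52 W = 2.28e58 W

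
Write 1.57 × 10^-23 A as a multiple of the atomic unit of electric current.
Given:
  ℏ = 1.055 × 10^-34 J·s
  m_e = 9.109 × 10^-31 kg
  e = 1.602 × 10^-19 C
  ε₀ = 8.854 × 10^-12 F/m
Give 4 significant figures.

2.375 × 10^-21

atomic unit of electric current: I_au = e E_h/ℏ = m_e e⁵/((4πε₀)²ℏ³) = 6.612 × 10^-3 A.
1.57 × 10^-23 / 6.612 × 10^-3 = 2.375 × 10^-21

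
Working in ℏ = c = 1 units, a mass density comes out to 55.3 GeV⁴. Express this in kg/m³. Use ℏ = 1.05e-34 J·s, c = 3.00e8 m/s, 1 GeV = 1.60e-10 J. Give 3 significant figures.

Mass density is [E]/(c²[L]³) = [E]⁴/(ℏ³c⁵).
1 GeV⁴ → 1/(ℏ³c⁵) × (1 GeV in J)⁴ = 2.33e20 kg/m³.
Result: 55.3 × 2.33e20 = 1.29e22 kg/m³.

1.29e22 kg/m³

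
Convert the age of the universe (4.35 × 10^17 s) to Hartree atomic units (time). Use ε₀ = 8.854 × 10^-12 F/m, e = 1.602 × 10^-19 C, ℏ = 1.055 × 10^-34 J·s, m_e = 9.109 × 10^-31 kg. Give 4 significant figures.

atomic unit of time: τ_au = (4πε₀)²ℏ³/(m_e e⁴) = 2.423 × 10^-17 s.
4.35 × 10^17 / 2.423 × 10^-17 = 1.795 × 10^34

1.795 × 10^34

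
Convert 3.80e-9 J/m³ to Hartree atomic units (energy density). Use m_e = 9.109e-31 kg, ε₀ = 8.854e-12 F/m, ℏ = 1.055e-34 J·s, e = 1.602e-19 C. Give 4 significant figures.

1.297e-22

atomic unit of energy density: u_au = E_h/a₀³ = m_e⁴e¹⁰/((4πε₀)⁵ℏ⁸) = 2.929e13 J/m³.
3.80e-9 / 2.929e13 = 1.297e-22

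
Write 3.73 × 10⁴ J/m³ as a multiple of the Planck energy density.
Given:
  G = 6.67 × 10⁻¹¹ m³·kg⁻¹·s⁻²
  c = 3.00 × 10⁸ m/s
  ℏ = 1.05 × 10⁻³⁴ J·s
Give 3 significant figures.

7.97 × 10⁻¹¹⁰

Planck energy density: u_P = c⁷/(ℏG²) = 4.68 × 10¹¹³ J/m³.
3.73 × 10⁴ / 4.68 × 10¹¹³ = 7.97 × 10⁻¹¹⁰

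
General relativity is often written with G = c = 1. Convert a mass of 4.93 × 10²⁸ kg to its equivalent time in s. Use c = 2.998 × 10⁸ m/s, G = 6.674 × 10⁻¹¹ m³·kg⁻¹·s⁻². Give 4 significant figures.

1.221 × 10⁻⁷ s

Mass → time via G/c³.
4.93 × 10²⁸ kg × (G/c³) = 1.221 × 10⁻⁷ s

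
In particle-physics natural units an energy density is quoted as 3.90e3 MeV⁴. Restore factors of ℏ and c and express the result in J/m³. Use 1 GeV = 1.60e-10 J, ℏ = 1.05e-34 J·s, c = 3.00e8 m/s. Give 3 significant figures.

[E]/[L]³ = [E]⁴/(ℏc)³; restore (ℏc)⁻³.
1 GeV⁴ → 1/(ℏc)³ × (1 GeV in J)⁴ = 2.10e37 J/m³.
Convert the energy scale: 3.90e3 MeV⁴ = 3.90e-9 GeV⁴.
Result: 3.90e-9 × 2.10e37 = 8.18e28 J/m³.

8.18e28 J/m³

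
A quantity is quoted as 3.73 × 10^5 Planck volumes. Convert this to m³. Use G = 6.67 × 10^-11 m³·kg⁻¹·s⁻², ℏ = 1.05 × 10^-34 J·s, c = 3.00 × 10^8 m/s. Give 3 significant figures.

1.56 × 10^-99 m³

One Planck volume: V_P = (ℏG/c³)^(3/2) = 4.18 × 10^-105 m³.
3.73 × 10^5 × 4.18 × 10^-105 m³ = 1.56 × 10^-99 m³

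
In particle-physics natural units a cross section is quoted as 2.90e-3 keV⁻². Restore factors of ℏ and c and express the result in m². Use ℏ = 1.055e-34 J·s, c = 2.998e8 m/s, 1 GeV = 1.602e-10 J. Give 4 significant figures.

Area is [L]² = [E]⁻²·(ℏc)²; restore (ℏc)².
1 GeV⁻² → (ℏc)² × (1 GeV in J)⁻² = 3.898e-32 m².
Convert the energy scale: 2.90e-3 keV⁻² = 2.90e9 GeV⁻².
Result: 2.90e9 × 3.898e-32 = 1.130e-22 m².

1.130e-22 m²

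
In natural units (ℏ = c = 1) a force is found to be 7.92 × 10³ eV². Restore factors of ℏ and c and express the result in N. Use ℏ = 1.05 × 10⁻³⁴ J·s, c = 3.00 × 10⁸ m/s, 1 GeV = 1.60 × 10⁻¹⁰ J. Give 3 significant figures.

6.44 × 10⁻⁹ N

Force is [E]/[L] = [E]²/(ℏc); restore (ℏc)⁻¹.
1 GeV² → 1/(ℏc) × (1 GeV in J)² = 8.13 × 10⁵ N.
Convert the energy scale: 7.92 × 10³ eV² = 7.92 × 10⁻¹⁵ GeV².
Result: 7.92 × 10⁻¹⁵ × 8.13 × 10⁵ = 6.44 × 10⁻⁹ N.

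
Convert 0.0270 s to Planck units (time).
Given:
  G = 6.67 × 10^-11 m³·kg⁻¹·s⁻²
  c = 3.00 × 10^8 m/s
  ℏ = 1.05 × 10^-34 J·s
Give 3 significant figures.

Planck time: t_P = √(ℏG/c⁵) = 5.37 × 10^-44 s.
0.0270 / 5.37 × 10^-44 = 5.03 × 10^41

5.03 × 10^41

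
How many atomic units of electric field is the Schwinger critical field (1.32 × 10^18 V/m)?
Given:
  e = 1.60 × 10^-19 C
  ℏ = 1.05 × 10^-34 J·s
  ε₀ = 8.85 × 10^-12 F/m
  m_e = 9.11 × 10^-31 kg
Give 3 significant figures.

atomic unit of electric field: E_au = E_h/(e a₀) = m_e²e⁵/((4πε₀)³ℏ⁴) = 5.20 × 10^11 V/m.
1.32 × 10^18 / 5.20 × 10^11 = 2.54 × 10^6

2.54 × 10^6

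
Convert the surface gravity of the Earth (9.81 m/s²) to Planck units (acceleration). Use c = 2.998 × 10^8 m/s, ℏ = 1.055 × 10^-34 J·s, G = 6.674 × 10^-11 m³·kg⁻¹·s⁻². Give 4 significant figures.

Planck acceleration: a_P = √(c⁷/(ℏG)) = 5.560 × 10^51 m/s².
9.81 / 5.560 × 10^51 = 1.764 × 10^-51

1.764 × 10^-51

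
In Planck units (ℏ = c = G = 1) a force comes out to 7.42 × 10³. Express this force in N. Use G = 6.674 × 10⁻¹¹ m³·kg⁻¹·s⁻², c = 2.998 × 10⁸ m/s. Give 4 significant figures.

8.981 × 10⁴⁷ N

One Planck force: F_P = c⁴/G = 1.210 × 10⁴⁴ N.
7.42 × 10³ × 1.210 × 10⁴⁴ N = 8.981 × 10⁴⁷ N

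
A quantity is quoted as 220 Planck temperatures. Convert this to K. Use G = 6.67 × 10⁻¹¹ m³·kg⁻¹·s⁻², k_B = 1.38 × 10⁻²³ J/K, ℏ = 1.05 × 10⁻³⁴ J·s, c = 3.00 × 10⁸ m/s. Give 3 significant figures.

3.12 × 10³⁴ K

One Planck temperature: T_P = √(ℏc⁵/G) / k_B = 1.42 × 10³² K.
220 × 1.42 × 10³² K = 3.12 × 10³⁴ K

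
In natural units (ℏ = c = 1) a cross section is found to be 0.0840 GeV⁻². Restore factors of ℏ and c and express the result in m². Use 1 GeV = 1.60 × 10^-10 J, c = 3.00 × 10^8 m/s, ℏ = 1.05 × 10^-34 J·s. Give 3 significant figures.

Area is [L]² = [E]⁻²·(ℏc)²; restore (ℏc)².
1 GeV⁻² → (ℏc)² × (1 GeV in J)⁻² = 3.88 × 10^-32 m².
Result: 0.0840 × 3.88 × 10^-32 = 3.26 × 10^-33 m².

3.26 × 10^-33 m²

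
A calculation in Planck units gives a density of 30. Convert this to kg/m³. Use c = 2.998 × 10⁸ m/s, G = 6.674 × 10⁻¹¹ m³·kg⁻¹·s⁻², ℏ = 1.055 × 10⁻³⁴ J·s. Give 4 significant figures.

One Planck density: ρ_P = c⁵/(ℏG²) = 5.154 × 10⁹⁶ kg/m³.
30 × 5.154 × 10⁹⁶ kg/m³ = 1.546 × 10⁹⁸ kg/m³

1.546 × 10⁹⁸ kg/m³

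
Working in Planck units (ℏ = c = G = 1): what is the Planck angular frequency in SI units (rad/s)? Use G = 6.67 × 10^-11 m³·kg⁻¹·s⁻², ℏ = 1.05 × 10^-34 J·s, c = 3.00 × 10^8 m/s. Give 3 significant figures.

1.86 × 10^43 rad/s

Dimensional analysis gives ω_P = √(c⁵/(ℏG)).
  = √(3.47 × 10^86)
  = 1.86 × 10^43 rad/s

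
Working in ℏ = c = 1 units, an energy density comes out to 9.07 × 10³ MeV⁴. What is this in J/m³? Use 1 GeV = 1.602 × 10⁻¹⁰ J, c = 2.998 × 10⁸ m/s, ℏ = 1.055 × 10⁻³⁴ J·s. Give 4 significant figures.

[E]/[L]³ = [E]⁴/(ℏc)³; restore (ℏc)⁻³.
1 GeV⁴ → 1/(ℏc)³ × (1 GeV in J)⁴ = 2.082 × 10³⁷ J/m³.
Convert the energy scale: 9.07 × 10³ MeV⁴ = 9.07 × 10⁻⁹ GeV⁴.
Result: 9.07 × 10⁻⁹ × 2.082 × 10³⁷ = 1.888 × 10²⁹ J/m³.

1.888 × 10²⁹ J/m³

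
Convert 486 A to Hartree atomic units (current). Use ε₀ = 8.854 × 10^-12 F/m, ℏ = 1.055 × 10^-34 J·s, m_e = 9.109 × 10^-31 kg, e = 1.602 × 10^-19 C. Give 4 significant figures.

atomic unit of electric current: I_au = e E_h/ℏ = m_e e⁵/((4πε₀)²ℏ³) = 6.612 × 10^-3 A.
486 / 6.612 × 10^-3 = 7.350 × 10^4

7.350 × 10^4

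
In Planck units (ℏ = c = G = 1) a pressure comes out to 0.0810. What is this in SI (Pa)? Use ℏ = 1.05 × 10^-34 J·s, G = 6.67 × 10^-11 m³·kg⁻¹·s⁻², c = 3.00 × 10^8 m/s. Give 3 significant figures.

3.79 × 10^112 Pa

One Planck pressure: p_P = c⁷/(ℏG²) = 4.68 × 10^113 Pa.
0.0810 × 4.68 × 10^113 Pa = 3.79 × 10^112 Pa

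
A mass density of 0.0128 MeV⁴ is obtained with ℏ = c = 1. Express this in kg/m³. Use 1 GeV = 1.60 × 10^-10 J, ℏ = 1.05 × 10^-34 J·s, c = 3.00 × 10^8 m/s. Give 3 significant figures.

2.98 × 10^6 kg/m³

Mass density is [E]/(c²[L]³) = [E]⁴/(ℏ³c⁵).
1 GeV⁴ → 1/(ℏ³c⁵) × (1 GeV in J)⁴ = 2.33 × 10^20 kg/m³.
Convert the energy scale: 0.0128 MeV⁴ = 1.28 × 10^-14 GeV⁴.
Result: 1.28 × 10^-14 × 2.33 × 10^20 = 2.98 × 10^6 kg/m³.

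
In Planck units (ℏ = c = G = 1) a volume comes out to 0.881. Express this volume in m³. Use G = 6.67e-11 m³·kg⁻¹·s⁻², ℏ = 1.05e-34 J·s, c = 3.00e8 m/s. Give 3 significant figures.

3.68e-105 m³

One Planck volume: V_P = (ℏG/c³)^(3/2) = 4.18e-105 m³.
0.881 × 4.18e-105 m³ = 3.68e-105 m³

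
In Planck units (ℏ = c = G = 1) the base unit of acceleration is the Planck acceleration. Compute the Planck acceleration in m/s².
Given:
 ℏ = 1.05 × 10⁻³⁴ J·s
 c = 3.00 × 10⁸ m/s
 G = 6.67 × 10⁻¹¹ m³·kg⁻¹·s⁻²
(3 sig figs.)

a_P = √(c⁷/(ℏG))
  = √(3.12 × 10¹⁰³)
  = 5.59 × 10⁵¹ m/s²

5.59 × 10⁵¹ m/s²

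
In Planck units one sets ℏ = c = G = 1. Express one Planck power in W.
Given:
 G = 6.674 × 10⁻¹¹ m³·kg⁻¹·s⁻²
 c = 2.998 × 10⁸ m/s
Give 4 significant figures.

3.629 × 10⁵² W

P_P = c⁵/G
  = 2.422 × 10⁴² / 6.674 × 10⁻¹¹
  = 3.629 × 10⁵² W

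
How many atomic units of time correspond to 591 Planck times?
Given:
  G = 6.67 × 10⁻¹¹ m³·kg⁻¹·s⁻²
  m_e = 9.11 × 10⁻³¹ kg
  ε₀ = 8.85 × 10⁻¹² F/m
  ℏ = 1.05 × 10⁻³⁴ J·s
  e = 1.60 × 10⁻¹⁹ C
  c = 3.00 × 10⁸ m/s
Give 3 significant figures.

Planck time: t_P = √(ℏG/c⁵) = 5.37 × 10⁻⁴⁴ s
atomic unit of time: τ_au = (4πε₀)²ℏ³/(m_e e⁴) = 2.40 × 10⁻¹⁷ s
591 × 5.37 × 10⁻⁴⁴ / 2.40 × 10⁻¹⁷ = 1.32 × 10⁻²⁴

1.32 × 10⁻²⁴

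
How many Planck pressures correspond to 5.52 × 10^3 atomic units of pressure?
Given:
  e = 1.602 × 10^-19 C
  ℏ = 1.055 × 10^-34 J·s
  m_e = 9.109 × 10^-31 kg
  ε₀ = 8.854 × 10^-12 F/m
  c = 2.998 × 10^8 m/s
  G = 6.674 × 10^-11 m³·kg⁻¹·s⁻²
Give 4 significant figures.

3.490 × 10^-97

atomic unit of pressure: P_au = E_h/a₀³ = m_e⁴e¹⁰/((4πε₀)⁵ℏ⁸) = 2.929 × 10^13 Pa
Planck pressure: p_P = c⁷/(ℏG²) = 4.632 × 10^113 Pa
5.52 × 10^3 × 2.929 × 10^13 / 4.632 × 10^113 = 3.490 × 10^-97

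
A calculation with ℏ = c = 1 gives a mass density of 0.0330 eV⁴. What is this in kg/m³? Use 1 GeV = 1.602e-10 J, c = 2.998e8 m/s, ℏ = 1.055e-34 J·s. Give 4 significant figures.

7.643e-18 kg/m³

Mass density is [E]/(c²[L]³) = [E]⁴/(ℏ³c⁵).
1 GeV⁴ → 1/(ℏ³c⁵) × (1 GeV in J)⁴ = 2.316e20 kg/m³.
Convert the energy scale: 0.0330 eV⁴ = 3.30e-38 GeV⁴.
Result: 3.30e-38 × 2.316e20 = 7.643e-18 kg/m³.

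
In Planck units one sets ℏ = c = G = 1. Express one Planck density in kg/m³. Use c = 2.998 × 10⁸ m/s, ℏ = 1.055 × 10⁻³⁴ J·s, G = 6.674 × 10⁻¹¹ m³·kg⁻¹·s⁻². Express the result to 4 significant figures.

ρ_P = c⁵/(ℏG²)
  = 2.422 × 10⁴² / 4.699 × 10⁻⁵⁵
  = 5.154 × 10⁹⁶ kg/m³

5.154 × 10⁹⁶ kg/m³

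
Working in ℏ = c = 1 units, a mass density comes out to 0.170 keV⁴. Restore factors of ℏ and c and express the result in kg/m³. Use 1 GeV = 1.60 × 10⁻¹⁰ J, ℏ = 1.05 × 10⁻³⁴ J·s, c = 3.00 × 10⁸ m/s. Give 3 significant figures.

Mass density is [E]/(c²[L]³) = [E]⁴/(ℏ³c⁵).
1 GeV⁴ → 1/(ℏ³c⁵) × (1 GeV in J)⁴ = 2.33 × 10²⁰ kg/m³.
Convert the energy scale: 0.170 keV⁴ = 1.70 × 10⁻²⁵ GeV⁴.
Result: 1.70 × 10⁻²⁵ × 2.33 × 10²⁰ = 3.96 × 10⁻⁵ kg/m³.

3.96 × 10⁻⁵ kg/m³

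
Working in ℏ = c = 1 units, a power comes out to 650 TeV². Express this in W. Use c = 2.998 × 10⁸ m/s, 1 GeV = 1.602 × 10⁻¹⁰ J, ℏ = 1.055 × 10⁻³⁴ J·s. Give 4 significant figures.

Power is [E]/[T] = [E]²/ℏ.
1 GeV² → 1/ℏ × (1 GeV in J)² = 2.433 × 10¹⁴ W.
Convert the energy scale: 650 TeV² = 6.50 × 10⁸ GeV².
Result: 6.50 × 10⁸ × 2.433 × 10¹⁴ = 1.581 × 10²³ W.

1.581 × 10²³ W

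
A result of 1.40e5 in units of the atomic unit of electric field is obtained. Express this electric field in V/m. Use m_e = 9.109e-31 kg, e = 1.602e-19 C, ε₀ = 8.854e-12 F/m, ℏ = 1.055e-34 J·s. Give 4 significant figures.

7.183e16 V/m

One atomic unit of electric field: E_au = E_h/(e a₀) = m_e²e⁵/((4πε₀)³ℏ⁴) = 5.131e11 V/m.
1.40e5 × 5.131e11 V/m = 7.183e16 V/m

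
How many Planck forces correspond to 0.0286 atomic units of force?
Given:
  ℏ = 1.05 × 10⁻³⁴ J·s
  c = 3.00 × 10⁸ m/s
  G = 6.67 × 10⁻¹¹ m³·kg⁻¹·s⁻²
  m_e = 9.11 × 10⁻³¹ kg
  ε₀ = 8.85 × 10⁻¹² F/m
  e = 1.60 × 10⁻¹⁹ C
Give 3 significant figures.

1.96 × 10⁻⁵³

atomic unit of force: F_au = E_h/a₀ = m_e²e⁶/((4πε₀)³ℏ⁴) = 8.33 × 10⁻⁸ N
Planck force: F_P = c⁴/G = 1.21 × 10⁴⁴ N
0.0286 × 8.33 × 10⁻⁸ / 1.21 × 10⁴⁴ = 1.96 × 10⁻⁵³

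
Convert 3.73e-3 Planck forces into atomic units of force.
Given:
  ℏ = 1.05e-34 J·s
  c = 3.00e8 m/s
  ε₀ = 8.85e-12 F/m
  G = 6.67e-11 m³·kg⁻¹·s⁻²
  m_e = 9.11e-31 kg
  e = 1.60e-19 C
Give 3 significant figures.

Planck force: F_P = c⁴/G = 1.21e44 N
atomic unit of force: F_au = E_h/a₀ = m_e²e⁶/((4πε₀)³ℏ⁴) = 8.33e-8 N
3.73e-3 × 1.21e44 / 8.33e-8 = 5.44e48

5.44e48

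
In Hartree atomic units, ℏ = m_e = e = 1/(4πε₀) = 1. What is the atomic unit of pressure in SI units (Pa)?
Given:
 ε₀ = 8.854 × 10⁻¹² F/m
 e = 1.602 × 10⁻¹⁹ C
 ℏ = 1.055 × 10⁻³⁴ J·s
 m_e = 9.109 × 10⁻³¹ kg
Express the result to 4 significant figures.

2.929 × 10¹³ Pa

From ℏ = m_e = e = 1/(4πε₀) = 1 the pressure scale is P_au = E_h/a₀³ = m_e⁴e¹⁰/((4πε₀)⁵ℏ⁸).
E_h = 4.354 × 10⁻¹⁸ J
a₀ = 5.297 × 10⁻¹¹ m
E_h/a₀³ = 2.929 × 10¹³ Pa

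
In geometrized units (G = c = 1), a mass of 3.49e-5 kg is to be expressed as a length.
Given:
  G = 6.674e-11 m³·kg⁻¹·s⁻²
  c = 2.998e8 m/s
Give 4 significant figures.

2.591e-32 m

In G = c = 1 units mass has dimensions of length; the conversion factor is G/c².
3.49e-5 kg × (G/c²) = 2.591e-32 m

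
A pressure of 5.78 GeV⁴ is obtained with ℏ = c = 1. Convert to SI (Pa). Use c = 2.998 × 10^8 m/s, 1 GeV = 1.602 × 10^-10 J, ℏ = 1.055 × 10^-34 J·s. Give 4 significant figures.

1.203 × 10^38 Pa

Pressure is [E]/[L]³ = [E]⁴/(ℏc)³.
1 GeV⁴ → 1/(ℏc)³ × (1 GeV in J)⁴ = 2.082 × 10^37 Pa.
Result: 5.78 × 2.082 × 10^37 = 1.203 × 10^38 Pa.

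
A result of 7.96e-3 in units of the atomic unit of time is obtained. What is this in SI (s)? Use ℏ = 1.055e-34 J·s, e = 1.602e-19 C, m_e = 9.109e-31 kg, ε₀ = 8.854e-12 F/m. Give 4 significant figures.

1.929e-19 s

One atomic unit of time: τ_au = (4πε₀)²ℏ³/(m_e e⁴) = 2.423e-17 s.
7.96e-3 × 2.423e-17 s = 1.929e-19 s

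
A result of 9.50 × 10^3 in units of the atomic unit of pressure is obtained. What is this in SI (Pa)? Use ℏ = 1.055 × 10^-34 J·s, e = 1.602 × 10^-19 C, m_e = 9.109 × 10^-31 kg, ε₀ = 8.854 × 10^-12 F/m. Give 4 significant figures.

One atomic unit of pressure: P_au = E_h/a₀³ = m_e⁴e¹⁰/((4πε₀)⁵ℏ⁸) = 2.929 × 10^13 Pa.
9.50 × 10^3 × 2.929 × 10^13 Pa = 2.783 × 10^17 Pa

2.783 × 10^17 Pa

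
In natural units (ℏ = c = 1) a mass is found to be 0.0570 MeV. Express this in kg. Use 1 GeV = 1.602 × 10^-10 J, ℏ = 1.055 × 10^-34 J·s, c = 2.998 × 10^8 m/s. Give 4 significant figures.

Mass is [E]/c²; divide by c².
1 GeV → 1/c² × (1 GeV in J) = 1.782 × 10^-27 kg.
Convert the energy scale: 0.0570 MeV = 5.70 × 10^-5 GeV.
Result: 5.70 × 10^-5 × 1.782 × 10^-27 = 1.016 × 10^-31 kg.

1.016 × 10^-31 kg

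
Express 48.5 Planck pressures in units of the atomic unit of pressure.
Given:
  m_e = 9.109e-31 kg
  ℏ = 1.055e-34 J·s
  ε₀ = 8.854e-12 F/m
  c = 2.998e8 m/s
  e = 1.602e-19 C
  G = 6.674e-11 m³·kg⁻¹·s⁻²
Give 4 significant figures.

7.670e101

Planck pressure: p_P = c⁷/(ℏG²) = 4.632e113 Pa
atomic unit of pressure: P_au = E_h/a₀³ = m_e⁴e¹⁰/((4πε₀)⁵ℏ⁸) = 2.929e13 Pa
48.5 × 4.632e113 / 2.929e13 = 7.670e101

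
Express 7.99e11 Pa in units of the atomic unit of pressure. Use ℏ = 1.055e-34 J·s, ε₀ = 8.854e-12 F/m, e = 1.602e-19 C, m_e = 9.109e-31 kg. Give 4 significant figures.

atomic unit of pressure: P_au = E_h/a₀³ = m_e⁴e¹⁰/((4πε₀)⁵ℏ⁸) = 2.929e13 Pa.
7.99e11 / 2.929e13 = 0.02728

0.02728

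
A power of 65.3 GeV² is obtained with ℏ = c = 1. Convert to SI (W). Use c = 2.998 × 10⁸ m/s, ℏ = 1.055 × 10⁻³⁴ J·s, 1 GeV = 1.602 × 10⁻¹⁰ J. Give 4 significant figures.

1.588 × 10¹⁶ W

Power is [E]/[T] = [E]²/ℏ.
1 GeV² → 1/ℏ × (1 GeV in J)² = 2.433 × 10¹⁴ W.
Result: 65.3 × 2.433 × 10¹⁴ = 1.588 × 10¹⁶ W.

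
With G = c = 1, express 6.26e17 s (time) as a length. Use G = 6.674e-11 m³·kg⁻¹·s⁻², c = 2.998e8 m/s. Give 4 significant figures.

1.877e26 m

Time → length via c.
6.26e17 s × (c) = 1.877e26 m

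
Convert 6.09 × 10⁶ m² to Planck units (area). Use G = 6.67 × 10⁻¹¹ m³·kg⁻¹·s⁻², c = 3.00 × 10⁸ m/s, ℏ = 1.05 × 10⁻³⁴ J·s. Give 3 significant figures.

2.35 × 10⁷⁶

Planck area: A_P = ℏG/c³ = 2.59 × 10⁻⁷⁰ m².
6.09 × 10⁶ / 2.59 × 10⁻⁷⁰ = 2.35 × 10⁷⁶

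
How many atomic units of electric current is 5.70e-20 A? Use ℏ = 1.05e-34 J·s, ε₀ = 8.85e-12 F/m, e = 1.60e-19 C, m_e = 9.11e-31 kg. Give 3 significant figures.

8.54e-18

atomic unit of electric current: I_au = e E_h/ℏ = m_e e⁵/((4πε₀)²ℏ³) = 6.67e-3 A.
5.70e-20 / 6.67e-3 = 8.54e-18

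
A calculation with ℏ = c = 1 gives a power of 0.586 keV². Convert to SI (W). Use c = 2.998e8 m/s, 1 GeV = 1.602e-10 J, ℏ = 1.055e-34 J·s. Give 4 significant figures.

142.6 W

Power is [E]/[T] = [E]²/ℏ.
1 GeV² → 1/ℏ × (1 GeV in J)² = 2.433e14 W.
Convert the energy scale: 0.586 keV² = 5.86e-13 GeV².
Result: 5.86e-13 × 2.433e14 = 142.6 W.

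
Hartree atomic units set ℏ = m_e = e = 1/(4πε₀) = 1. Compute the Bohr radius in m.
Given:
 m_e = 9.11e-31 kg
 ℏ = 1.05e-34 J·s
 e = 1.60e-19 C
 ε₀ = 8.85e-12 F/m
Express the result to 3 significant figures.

5.26e-11 m

Dimensional analysis gives a₀ = 4πε₀ℏ²/(m_e e²).
  = 1.23e-78 / 2.33e-68
  = 5.26e-11 m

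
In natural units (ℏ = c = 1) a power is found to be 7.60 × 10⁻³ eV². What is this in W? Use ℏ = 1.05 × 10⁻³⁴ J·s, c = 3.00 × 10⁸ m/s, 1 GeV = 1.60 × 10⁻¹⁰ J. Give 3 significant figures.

Power is [E]/[T] = [E]²/ℏ.
1 GeV² → 1/ℏ × (1 GeV in J)² = 2.44 × 10¹⁴ W.
Convert the energy scale: 7.60 × 10⁻³ eV² = 7.60 × 10⁻²¹ GeV².
Result: 7.60 × 10⁻²¹ × 2.44 × 10¹⁴ = 1.85 × 10⁻⁶ W.

1.85 × 10⁻⁶ W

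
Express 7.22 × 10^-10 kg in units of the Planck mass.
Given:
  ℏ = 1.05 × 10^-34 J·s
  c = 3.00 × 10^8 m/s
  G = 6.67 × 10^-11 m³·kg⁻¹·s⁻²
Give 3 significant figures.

Planck mass: m_P = √(ℏc/G) = 2.17 × 10^-8 kg.
7.22 × 10^-10 / 2.17 × 10^-8 = 0.0332

0.0332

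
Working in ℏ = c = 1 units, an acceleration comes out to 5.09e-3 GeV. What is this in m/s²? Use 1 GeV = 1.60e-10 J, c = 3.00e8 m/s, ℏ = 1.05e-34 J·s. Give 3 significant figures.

2.33e30 m/s²

Acceleration is [L]/[T]² = c·[E]/ℏ.
1 GeV → c/ℏ × (1 GeV in J) = 4.57e32 m/s².
Result: 5.09e-3 × 4.57e32 = 2.33e30 m/s².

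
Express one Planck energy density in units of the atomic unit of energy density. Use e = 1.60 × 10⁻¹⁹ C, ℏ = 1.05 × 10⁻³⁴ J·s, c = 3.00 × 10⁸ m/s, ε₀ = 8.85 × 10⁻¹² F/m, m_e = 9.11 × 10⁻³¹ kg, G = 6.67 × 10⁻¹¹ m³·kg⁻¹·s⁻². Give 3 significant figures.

Planck energy density: u_P = c⁷/(ℏG²) = 4.68 × 10¹¹³ J/m³
atomic unit of energy density: u_au = E_h/a₀³ = m_e⁴e¹⁰/((4πε₀)⁵ℏ⁸) = 3.01 × 10¹³ J/m³
ratio = 4.68 × 10¹¹³ / 3.01 × 10¹³ = 1.55 × 10¹⁰⁰

1.55 × 10¹⁰⁰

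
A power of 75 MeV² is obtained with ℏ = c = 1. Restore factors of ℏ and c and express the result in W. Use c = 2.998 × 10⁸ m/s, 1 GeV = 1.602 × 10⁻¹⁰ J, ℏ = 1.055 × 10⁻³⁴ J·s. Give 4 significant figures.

1.824 × 10¹⁰ W

Power is [E]/[T] = [E]²/ℏ.
1 GeV² → 1/ℏ × (1 GeV in J)² = 2.433 × 10¹⁴ W.
Convert the energy scale: 75 MeV² = 7.50 × 10⁻⁵ GeV².
Result: 7.50 × 10⁻⁵ × 2.433 × 10¹⁴ = 1.824 × 10¹⁰ W.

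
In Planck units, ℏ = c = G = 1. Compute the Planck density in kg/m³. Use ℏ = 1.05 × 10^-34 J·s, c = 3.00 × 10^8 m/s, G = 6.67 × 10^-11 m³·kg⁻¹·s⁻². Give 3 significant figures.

Dimensional analysis gives ρ_P = c⁵/(ℏG²).
  = 2.43 × 10^42 / 4.67 × 10^-55
  = 5.20 × 10^96 kg/m³

5.20 × 10^96 kg/m³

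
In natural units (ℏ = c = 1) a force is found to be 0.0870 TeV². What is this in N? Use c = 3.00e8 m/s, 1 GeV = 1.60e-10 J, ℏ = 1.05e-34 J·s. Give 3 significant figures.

Force is [E]/[L] = [E]²/(ℏc); restore (ℏc)⁻¹.
1 GeV² → 1/(ℏc) × (1 GeV in J)² = 8.13e5 N.
Convert the energy scale: 0.0870 TeV² = 8.70e4 GeV².
Result: 8.70e4 × 8.13e5 = 7.07e10 N.

7.07e10 N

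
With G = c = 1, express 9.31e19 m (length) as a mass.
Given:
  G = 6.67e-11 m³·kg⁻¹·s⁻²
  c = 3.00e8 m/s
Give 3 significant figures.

Length → mass via c²/G.
9.31e19 m × (c²/G) = 1.26e47 kg

1.26e47 kg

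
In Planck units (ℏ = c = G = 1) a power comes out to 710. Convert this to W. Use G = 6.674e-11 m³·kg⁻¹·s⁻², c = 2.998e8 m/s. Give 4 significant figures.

2.577e55 W

One Planck power: P_P = c⁵/G = 3.629e52 W.
710 × 3.629e52 W = 2.577e55 W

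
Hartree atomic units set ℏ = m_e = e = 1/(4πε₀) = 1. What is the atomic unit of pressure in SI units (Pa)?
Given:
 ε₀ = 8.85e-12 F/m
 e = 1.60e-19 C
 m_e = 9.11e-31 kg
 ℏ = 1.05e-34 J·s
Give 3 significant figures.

The unique combination of the constants set to 1 with dimensions of pressure is P_au = E_h/a₀³ = m_e⁴e¹⁰/((4πε₀)⁵ℏ⁸).
E_h = 4.38e-18 J
a₀ = 5.26e-11 m
E_h/a₀³ = 3.01e13 Pa

3.01e13 Pa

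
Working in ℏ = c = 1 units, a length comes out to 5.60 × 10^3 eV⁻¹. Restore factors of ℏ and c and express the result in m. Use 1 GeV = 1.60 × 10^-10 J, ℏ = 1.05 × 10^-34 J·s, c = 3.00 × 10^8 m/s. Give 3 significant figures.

A length is [E]⁻¹ in ℏ=c=1; restore one factor of ℏc.
1 GeV⁻¹ → ℏc × (1 GeV in J)⁻¹ = 1.97 × 10^-16 m.
Convert the energy scale: 5.60 × 10^3 eV⁻¹ = 5.60 × 10^12 GeV⁻¹.
Result: 5.60 × 10^12 × 1.97 × 10^-16 = 1.10 × 10^-3 m.

1.10 × 10^-3 m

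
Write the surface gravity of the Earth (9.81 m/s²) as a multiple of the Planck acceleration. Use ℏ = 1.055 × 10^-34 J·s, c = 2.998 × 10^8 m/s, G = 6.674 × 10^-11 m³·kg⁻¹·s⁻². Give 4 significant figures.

Planck acceleration: a_P = √(c⁷/(ℏG)) = 5.560 × 10^51 m/s².
9.81 / 5.560 × 10^51 = 1.764 × 10^-51

1.764 × 10^-51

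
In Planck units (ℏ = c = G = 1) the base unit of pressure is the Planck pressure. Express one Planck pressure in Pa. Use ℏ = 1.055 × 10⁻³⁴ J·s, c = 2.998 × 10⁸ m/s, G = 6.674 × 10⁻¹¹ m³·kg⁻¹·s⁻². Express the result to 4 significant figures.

4.632 × 10¹¹³ Pa

p_P = c⁷/(ℏG²)
  = 2.177 × 10⁵⁹ / 4.699 × 10⁻⁵⁵
  = 4.632 × 10¹¹³ Pa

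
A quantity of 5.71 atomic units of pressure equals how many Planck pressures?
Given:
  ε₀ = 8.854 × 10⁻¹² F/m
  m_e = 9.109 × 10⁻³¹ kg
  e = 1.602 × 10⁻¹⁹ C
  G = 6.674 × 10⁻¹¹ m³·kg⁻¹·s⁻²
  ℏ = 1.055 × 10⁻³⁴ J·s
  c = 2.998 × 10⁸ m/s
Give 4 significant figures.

atomic unit of pressure: P_au = E_h/a₀³ = m_e⁴e¹⁰/((4πε₀)⁵ℏ⁸) = 2.929 × 10¹³ Pa
Planck pressure: p_P = c⁷/(ℏG²) = 4.632 × 10¹¹³ Pa
5.71 × 2.929 × 10¹³ / 4.632 × 10¹¹³ = 3.611 × 10⁻¹⁰⁰

3.611 × 10⁻¹⁰⁰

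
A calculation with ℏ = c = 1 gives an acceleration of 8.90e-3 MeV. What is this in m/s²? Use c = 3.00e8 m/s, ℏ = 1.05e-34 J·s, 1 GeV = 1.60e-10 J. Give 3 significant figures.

Acceleration is [L]/[T]² = c·[E]/ℏ.
1 GeV → c/ℏ × (1 GeV in J) = 4.57e32 m/s².
Convert the energy scale: 8.90e-3 MeV = 8.90e-6 GeV.
Result: 8.90e-6 × 4.57e32 = 4.07e27 m/s².

4.07e27 m/s²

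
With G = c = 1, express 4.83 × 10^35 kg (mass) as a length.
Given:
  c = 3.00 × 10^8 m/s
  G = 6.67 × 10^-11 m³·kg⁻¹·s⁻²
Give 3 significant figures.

3.58 × 10^8 m

In G = c = 1 units mass has dimensions of length; the conversion factor is G/c².
4.83 × 10^35 kg × (G/c²) = 3.58 × 10^8 m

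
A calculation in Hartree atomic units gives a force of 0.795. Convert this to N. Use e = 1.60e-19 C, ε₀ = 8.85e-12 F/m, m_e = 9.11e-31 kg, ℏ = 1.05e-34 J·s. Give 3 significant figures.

One atomic unit of force: F_au = E_h/a₀ = m_e²e⁶/((4πε₀)³ℏ⁴) = 8.33e-8 N.
0.795 × 8.33e-8 N = 6.62e-8 N

6.62e-8 N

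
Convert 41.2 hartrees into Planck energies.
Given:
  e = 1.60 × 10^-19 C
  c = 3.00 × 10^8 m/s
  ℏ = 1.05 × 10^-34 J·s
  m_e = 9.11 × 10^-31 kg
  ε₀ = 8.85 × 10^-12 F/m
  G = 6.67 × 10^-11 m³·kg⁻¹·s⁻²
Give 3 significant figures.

hartree: E_h = m_e e⁴/(4πε₀ℏ)² = 4.38 × 10^-18 J
Planck energy: E_P = √(ℏc⁵/G) = 1.96 × 10^9 J
41.2 × 4.38 × 10^-18 / 1.96 × 10^9 = 9.22 × 10^-26

9.22 × 10^-26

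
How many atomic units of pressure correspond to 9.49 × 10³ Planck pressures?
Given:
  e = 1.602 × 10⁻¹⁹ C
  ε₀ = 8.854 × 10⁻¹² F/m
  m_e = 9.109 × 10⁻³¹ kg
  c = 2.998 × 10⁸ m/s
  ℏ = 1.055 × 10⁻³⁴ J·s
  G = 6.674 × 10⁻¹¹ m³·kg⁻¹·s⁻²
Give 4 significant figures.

Planck pressure: p_P = c⁷/(ℏG²) = 4.632 × 10¹¹³ Pa
atomic unit of pressure: P_au = E_h/a₀³ = m_e⁴e¹⁰/((4πε₀)⁵ℏ⁸) = 2.929 × 10¹³ Pa
9.49 × 10³ × 4.632 × 10¹¹³ / 2.929 × 10¹³ = 1.501 × 10¹⁰⁴

1.501 × 10¹⁰⁴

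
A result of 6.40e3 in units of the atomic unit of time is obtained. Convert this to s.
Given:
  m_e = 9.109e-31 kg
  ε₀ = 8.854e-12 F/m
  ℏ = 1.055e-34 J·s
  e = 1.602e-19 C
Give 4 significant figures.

1.551e-13 s

One atomic unit of time: τ_au = (4πε₀)²ℏ³/(m_e e⁴) = 2.423e-17 s.
6.40e3 × 2.423e-17 s = 1.551e-13 s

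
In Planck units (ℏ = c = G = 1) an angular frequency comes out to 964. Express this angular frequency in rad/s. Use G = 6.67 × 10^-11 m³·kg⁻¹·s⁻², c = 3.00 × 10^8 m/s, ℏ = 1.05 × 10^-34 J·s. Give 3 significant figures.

1.80 × 10^46 rad/s

One Planck angular frequency: ω_P = √(c⁵/(ℏG)) = 1.86 × 10^43 rad/s.
964 × 1.86 × 10^43 rad/s = 1.80 × 10^46 rad/s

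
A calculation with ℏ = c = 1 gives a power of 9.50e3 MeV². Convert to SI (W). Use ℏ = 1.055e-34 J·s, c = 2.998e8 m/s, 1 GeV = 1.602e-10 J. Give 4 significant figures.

2.311e12 W

Power is [E]/[T] = [E]²/ℏ.
1 GeV² → 1/ℏ × (1 GeV in J)² = 2.433e14 W.
Convert the energy scale: 9.50e3 MeV² = 9.50e-3 GeV².
Result: 9.50e-3 × 2.433e14 = 2.311e12 W.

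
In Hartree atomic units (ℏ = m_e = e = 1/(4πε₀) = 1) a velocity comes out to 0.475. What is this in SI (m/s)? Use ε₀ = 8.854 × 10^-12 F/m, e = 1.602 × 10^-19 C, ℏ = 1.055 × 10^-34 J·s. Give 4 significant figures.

One atomic unit of velocity: v_au = e²/(4πε₀ℏ) = 2.186 × 10^6 m/s.
0.475 × 2.186 × 10^6 m/s = 1.039 × 10^6 m/s

1.039 × 10^6 m/s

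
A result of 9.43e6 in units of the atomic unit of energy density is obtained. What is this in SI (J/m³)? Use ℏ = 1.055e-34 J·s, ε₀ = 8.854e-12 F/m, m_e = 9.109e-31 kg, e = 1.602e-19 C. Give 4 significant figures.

One atomic unit of energy density: u_au = E_h/a₀³ = m_e⁴e¹⁰/((4πε₀)⁵ℏ⁸) = 2.929e13 J/m³.
9.43e6 × 2.929e13 J/m³ = 2.762e20 J/m³

2.762e20 J/m³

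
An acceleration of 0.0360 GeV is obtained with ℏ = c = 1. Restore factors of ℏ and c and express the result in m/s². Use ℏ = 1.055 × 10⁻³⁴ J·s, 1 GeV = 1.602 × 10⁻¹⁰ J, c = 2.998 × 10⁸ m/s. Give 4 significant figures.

Acceleration is [L]/[T]² = c·[E]/ℏ.
1 GeV → c/ℏ × (1 GeV in J) = 4.552 × 10³² m/s².
Result: 0.0360 × 4.552 × 10³² = 1.639 × 10³¹ m/s².

1.639 × 10³¹ m/s²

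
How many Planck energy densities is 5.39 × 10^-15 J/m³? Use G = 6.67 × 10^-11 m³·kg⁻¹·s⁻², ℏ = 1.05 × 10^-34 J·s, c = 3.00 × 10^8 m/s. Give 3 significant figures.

Planck energy density: u_P = c⁷/(ℏG²) = 4.68 × 10^113 J/m³.
5.39 × 10^-15 / 4.68 × 10^113 = 1.15 × 10^-128

1.15 × 10^-128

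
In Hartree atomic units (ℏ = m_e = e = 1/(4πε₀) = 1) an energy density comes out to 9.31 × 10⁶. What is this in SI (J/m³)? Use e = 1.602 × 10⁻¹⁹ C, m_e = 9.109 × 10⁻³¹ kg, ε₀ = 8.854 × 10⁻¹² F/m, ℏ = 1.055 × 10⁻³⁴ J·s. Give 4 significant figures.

2.727 × 10²⁰ J/m³

One atomic unit of energy density: u_au = E_h/a₀³ = m_e⁴e¹⁰/((4πε₀)⁵ℏ⁸) = 2.929 × 10¹³ J/m³.
9.31 × 10⁶ × 2.929 × 10¹³ J/m³ = 2.727 × 10²⁰ J/m³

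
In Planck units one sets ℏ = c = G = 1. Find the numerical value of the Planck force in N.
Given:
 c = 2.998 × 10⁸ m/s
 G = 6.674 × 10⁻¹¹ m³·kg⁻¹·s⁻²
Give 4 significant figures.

1.210 × 10⁴⁴ N

F_P = c⁴/G
  = 8.078 × 10³³ / 6.674 × 10⁻¹¹
  = 1.210 × 10⁴⁴ N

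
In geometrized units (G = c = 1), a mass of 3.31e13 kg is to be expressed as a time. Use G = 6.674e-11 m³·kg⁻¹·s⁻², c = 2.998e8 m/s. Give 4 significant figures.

8.198e-23 s

Mass → time via G/c³.
3.31e13 kg × (G/c³) = 8.198e-23 s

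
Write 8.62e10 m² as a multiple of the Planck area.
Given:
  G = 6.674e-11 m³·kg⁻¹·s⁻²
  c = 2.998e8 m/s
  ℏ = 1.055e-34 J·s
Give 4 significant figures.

Planck area: A_P = ℏG/c³ = 2.613e-70 m².
8.62e10 / 2.613e-70 = 3.299e80

3.299e80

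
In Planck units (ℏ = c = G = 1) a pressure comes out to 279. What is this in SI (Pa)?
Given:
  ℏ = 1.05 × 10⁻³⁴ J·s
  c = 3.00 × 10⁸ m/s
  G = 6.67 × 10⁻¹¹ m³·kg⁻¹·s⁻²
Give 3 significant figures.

1.31 × 10¹¹⁶ Pa

One Planck pressure: p_P = c⁷/(ℏG²) = 4.68 × 10¹¹³ Pa.
279 × 4.68 × 10¹¹³ Pa = 1.31 × 10¹¹⁶ Pa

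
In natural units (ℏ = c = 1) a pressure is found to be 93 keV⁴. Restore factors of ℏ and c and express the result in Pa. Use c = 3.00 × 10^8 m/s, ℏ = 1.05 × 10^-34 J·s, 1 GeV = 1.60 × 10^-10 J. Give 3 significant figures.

Pressure is [E]/[L]³ = [E]⁴/(ℏc)³.
1 GeV⁴ → 1/(ℏc)³ × (1 GeV in J)⁴ = 2.10 × 10^37 Pa.
Convert the energy scale: 93 keV⁴ = 9.30 × 10^-23 GeV⁴.
Result: 9.30 × 10^-23 × 2.10 × 10^37 = 1.95 × 10^15 Pa.

1.95 × 10^15 Pa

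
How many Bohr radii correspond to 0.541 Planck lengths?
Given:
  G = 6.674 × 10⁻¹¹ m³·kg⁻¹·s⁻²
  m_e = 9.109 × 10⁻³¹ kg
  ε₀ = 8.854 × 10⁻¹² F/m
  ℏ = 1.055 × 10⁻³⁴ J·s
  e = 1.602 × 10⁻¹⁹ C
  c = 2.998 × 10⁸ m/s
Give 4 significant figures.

Planck length: ℓ_P = √(ℏG/c³) = 1.616 × 10⁻³⁵ m
Bohr radius: a₀ = 4πε₀ℏ²/(m_e e²) = 5.297 × 10⁻¹¹ m
0.541 × 1.616 × 10⁻³⁵ / 5.297 × 10⁻¹¹ = 1.651 × 10⁻²⁵

1.651 × 10⁻²⁵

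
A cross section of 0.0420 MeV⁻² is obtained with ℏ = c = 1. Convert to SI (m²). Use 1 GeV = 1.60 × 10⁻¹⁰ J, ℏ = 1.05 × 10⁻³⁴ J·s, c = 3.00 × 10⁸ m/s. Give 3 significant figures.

Area is [L]² = [E]⁻²·(ℏc)²; restore (ℏc)².
1 GeV⁻² → (ℏc)² × (1 GeV in J)⁻² = 3.88 × 10⁻³² m².
Convert the energy scale: 0.0420 MeV⁻² = 4.20 × 10⁴ GeV⁻².
Result: 4.20 × 10⁴ × 3.88 × 10⁻³² = 1.63 × 10⁻²⁷ m².

1.63 × 10⁻²⁷ m²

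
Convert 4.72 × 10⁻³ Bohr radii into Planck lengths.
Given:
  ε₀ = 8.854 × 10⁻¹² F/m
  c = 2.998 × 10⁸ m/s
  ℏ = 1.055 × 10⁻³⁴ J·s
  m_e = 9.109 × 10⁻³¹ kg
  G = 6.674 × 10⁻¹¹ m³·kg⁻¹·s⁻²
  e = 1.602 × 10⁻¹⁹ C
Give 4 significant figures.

1.547 × 10²²

Bohr radius: a₀ = 4πε₀ℏ²/(m_e e²) = 5.297 × 10⁻¹¹ m
Planck length: ℓ_P = √(ℏG/c³) = 1.616 × 10⁻³⁵ m
4.72 × 10⁻³ × 5.297 × 10⁻¹¹ / 1.616 × 10⁻³⁵ = 1.547 × 10²²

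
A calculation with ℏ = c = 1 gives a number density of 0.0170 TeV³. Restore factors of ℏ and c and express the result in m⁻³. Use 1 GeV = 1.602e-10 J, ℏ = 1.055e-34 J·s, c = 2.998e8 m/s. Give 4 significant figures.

2.209e54 m⁻³

Number density is [L]⁻³ = [E]³/(ℏc)³.
1 GeV³ → 1/(ℏc)³ × (1 GeV in J)³ = 1.299e47 m⁻³.
Convert the energy scale: 0.0170 TeV³ = 1.70e7 GeV³.
Result: 1.70e7 × 1.299e47 = 2.209e54 m⁻³.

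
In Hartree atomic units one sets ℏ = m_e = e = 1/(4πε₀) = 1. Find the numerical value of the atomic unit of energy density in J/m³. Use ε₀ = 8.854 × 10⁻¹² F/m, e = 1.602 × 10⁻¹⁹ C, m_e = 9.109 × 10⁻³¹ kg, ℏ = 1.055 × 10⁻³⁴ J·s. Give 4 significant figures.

u_au = E_h/a₀³ = m_e⁴e¹⁰/((4πε₀)⁵ℏ⁸)
E_h = 4.354 × 10⁻¹⁸ J
a₀ = 5.297 × 10⁻¹¹ m
E_h/a₀³ = 2.929 × 10¹³ J/m³

2.929 × 10¹³ J/m³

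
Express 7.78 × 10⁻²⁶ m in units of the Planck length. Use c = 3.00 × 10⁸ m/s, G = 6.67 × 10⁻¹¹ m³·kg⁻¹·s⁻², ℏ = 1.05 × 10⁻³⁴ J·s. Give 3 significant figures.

4.83 × 10⁹

Planck length: ℓ_P = √(ℏG/c³) = 1.61 × 10⁻³⁵ m.
7.78 × 10⁻²⁶ / 1.61 × 10⁻³⁵ = 4.83 × 10⁹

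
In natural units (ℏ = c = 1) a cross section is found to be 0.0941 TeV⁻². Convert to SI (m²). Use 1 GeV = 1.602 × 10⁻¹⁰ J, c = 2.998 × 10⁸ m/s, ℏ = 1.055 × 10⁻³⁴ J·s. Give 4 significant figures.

Area is [L]² = [E]⁻²·(ℏc)²; restore (ℏc)².
1 GeV⁻² → (ℏc)² × (1 GeV in J)⁻² = 3.898 × 10⁻³² m².
Convert the energy scale: 0.0941 TeV⁻² = 9.41 × 10⁻⁸ GeV⁻².
Result: 9.41 × 10⁻⁸ × 3.898 × 10⁻³² = 3.668 × 10⁻³⁹ m².

3.668 × 10⁻³⁹ m²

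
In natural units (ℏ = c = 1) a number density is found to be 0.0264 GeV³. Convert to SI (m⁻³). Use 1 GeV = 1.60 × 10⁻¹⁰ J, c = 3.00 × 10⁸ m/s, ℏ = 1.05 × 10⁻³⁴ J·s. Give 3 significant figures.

3.46 × 10⁴⁵ m⁻³

Number density is [L]⁻³ = [E]³/(ℏc)³.
1 GeV³ → 1/(ℏc)³ × (1 GeV in J)³ = 1.31 × 10⁴⁷ m⁻³.
Result: 0.0264 × 1.31 × 10⁴⁷ = 3.46 × 10⁴⁵ m⁻³.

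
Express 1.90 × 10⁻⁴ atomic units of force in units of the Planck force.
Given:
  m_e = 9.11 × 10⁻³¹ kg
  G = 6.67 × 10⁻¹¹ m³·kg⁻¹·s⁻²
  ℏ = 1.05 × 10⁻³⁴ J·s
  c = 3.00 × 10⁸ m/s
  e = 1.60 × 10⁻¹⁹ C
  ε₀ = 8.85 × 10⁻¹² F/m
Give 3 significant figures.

1.30 × 10⁻⁵⁵

atomic unit of force: F_au = E_h/a₀ = m_e²e⁶/((4πε₀)³ℏ⁴) = 8.33 × 10⁻⁸ N
Planck force: F_P = c⁴/G = 1.21 × 10⁴⁴ N
1.90 × 10⁻⁴ × 8.33 × 10⁻⁸ / 1.21 × 10⁴⁴ = 1.30 × 10⁻⁵⁵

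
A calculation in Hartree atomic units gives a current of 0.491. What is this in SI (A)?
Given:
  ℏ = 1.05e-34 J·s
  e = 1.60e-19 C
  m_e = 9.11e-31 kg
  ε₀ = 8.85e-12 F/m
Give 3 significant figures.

3.28e-3 A

One atomic unit of electric current: I_au = e E_h/ℏ = m_e e⁵/((4πε₀)²ℏ³) = 6.67e-3 A.
0.491 × 6.67e-3 A = 3.28e-3 A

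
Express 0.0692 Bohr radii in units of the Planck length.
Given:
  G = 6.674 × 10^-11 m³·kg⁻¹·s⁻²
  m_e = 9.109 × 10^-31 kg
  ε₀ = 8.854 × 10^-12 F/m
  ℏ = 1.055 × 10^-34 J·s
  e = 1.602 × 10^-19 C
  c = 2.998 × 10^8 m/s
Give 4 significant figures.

2.268 × 10^23

Bohr radius: a₀ = 4πε₀ℏ²/(m_e e²) = 5.297 × 10^-11 m
Planck length: ℓ_P = √(ℏG/c³) = 1.616 × 10^-35 m
0.0692 × 5.297 × 10^-11 / 1.616 × 10^-35 = 2.268 × 10^23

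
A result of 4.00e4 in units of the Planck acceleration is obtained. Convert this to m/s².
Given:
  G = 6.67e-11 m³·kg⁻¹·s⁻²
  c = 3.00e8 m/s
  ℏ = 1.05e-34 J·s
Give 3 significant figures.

2.24e56 m/s²

One Planck acceleration: a_P = √(c⁷/(ℏG)) = 5.59e51 m/s².
4.00e4 × 5.59e51 m/s² = 2.24e56 m/s²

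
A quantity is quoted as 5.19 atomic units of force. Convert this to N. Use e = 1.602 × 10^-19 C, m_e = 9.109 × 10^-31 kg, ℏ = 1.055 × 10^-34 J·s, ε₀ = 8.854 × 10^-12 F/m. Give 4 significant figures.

4.266 × 10^-7 N

One atomic unit of force: F_au = E_h/a₀ = m_e²e⁶/((4πε₀)³ℏ⁴) = 8.220 × 10^-8 N.
5.19 × 8.220 × 10^-8 N = 4.266 × 10^-7 N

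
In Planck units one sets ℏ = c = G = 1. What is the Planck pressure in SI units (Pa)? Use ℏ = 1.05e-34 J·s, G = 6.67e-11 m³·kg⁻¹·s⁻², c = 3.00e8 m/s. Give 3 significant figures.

4.68e113 Pa

p_P = c⁷/(ℏG²)
  = 2.19e59 / 4.67e-55
  = 4.68e113 Pa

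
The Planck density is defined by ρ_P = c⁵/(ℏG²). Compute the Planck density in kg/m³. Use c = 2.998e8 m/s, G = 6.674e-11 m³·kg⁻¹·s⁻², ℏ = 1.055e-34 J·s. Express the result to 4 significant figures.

ρ_P = c⁵/(ℏG²)
  = 2.422e42 / 4.699e-55
  = 5.154e96 kg/m³

5.154e96 kg/m³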